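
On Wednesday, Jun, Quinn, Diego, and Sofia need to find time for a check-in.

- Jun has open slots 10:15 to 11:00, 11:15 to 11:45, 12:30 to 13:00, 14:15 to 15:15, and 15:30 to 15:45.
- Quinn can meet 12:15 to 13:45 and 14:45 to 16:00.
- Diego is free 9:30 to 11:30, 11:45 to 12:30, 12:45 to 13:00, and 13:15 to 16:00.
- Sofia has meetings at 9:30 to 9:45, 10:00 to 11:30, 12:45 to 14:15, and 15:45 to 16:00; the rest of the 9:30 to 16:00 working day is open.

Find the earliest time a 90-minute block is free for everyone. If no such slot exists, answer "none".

Sofia free within 09:30–16:00: 09:45–10:00, 11:30–12:45, 14:15–15:45.
Jun ∩ Quinn: 12:30–13:00, 14:45–15:15, 15:30–15:45.
Jun ∩ Quinn ∩ Diego: 12:45–13:00, 14:45–15:15, 15:30–15:45.
Jun ∩ Quinn ∩ Diego ∩ Sofia: 14:45–15:15, 15:30–15:45.
Windows ≥ 90 min: (none).

none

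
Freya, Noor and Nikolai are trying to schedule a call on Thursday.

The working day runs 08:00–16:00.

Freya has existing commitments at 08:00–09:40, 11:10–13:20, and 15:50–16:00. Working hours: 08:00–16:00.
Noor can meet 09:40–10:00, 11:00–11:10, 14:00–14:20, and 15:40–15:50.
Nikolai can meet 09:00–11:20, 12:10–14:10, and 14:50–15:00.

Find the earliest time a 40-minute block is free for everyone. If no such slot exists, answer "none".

none

Freya free within 08:00–16:00: 09:40–11:10, 13:20–15:50.
Freya ∩ Noor: 09:40–10:00, 11:00–11:10, 14:00–14:20, 15:40–15:50.
Freya ∩ Noor ∩ Nikolai: 09:40–10:00, 11:00–11:10, 14:00–14:10.
Windows ≥ 40 min: (none).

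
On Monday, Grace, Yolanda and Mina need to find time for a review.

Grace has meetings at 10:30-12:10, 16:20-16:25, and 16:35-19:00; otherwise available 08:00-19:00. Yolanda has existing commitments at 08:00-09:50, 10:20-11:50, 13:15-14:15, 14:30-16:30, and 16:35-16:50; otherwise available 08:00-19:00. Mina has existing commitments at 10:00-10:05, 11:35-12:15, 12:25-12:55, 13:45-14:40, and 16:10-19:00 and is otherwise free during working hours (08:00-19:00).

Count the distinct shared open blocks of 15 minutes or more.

Grace free within 08:00–19:00: 08:00–10:30, 12:10–16:20, 16:25–16:35.
Yolanda free within 08:00–19:00: 09:50–10:20, 11:50–13:15, 14:15–14:30, 16:30–16:35, 16:50–19:00.
Mina free within 08:00–19:00: 08:00–10:00, 10:05–11:35, 12:15–12:25, 12:55–13:45, 14:40–16:10.
Grace ∩ Yolanda: 09:50–10:20, 12:10–13:15, 14:15–14:30, 16:30–16:35.
Grace ∩ Yolanda ∩ Mina: 09:50–10:00, 10:05–10:20, 12:15–12:25, 12:55–13:15.
Windows ≥ 15 min: 10:05–10:20, 12:55–13:15.
That's 2 windows.

2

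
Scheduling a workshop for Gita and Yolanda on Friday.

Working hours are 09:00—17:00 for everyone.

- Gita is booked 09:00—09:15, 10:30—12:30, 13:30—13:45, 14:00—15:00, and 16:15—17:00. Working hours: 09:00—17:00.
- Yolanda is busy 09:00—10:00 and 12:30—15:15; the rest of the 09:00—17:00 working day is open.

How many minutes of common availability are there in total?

Gita free within 09:00–17:00: 09:15–10:30, 12:30–13:30, 13:45–14:00, 15:00–16:15.
Yolanda free within 09:00–17:00: 10:00–12:30, 15:15–17:00.
Gita ∩ Yolanda: 10:00–10:30, 15:15–16:15.
Total common minutes: 30 + 60 = 90.

90 minutes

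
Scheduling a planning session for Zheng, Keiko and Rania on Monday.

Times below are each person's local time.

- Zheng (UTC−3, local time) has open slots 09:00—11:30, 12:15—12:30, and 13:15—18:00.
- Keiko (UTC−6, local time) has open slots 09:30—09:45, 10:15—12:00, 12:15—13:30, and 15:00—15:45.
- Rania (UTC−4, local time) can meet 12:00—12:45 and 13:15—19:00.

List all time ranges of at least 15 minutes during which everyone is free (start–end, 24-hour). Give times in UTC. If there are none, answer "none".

Zheng → UTC: 12:00–14:30, 15:15–15:30, 16:15–21:00.
Keiko → UTC: 15:30–15:45, 16:15–18:00, 18:15–19:30, 21:00–21:45.
Rania → UTC: 16:00–16:45, 17:15–23:00.
Zheng ∩ Keiko: 16:15–18:00, 18:15–19:30.
Zheng ∩ Keiko ∩ Rania: 16:15–16:45, 17:15–18:00, 18:15–19:30.
Windows ≥ 15 min: 16:15–16:45, 17:15–18:00, 18:15–19:30.

16:15–16:45, 17:15–18:00, 18:15–19:30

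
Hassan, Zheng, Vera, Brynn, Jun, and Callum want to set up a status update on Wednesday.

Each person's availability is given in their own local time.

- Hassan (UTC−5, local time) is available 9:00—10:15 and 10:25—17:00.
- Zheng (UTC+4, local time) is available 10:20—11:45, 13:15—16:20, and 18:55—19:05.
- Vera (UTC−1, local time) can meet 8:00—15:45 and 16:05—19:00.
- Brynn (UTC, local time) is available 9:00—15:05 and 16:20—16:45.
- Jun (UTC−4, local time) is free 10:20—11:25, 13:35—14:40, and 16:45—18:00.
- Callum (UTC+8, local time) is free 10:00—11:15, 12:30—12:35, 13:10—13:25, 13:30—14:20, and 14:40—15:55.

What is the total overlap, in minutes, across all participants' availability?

0 minutes

Hassan → UTC: 14:00–15:15, 15:25–22:00.
Zheng → UTC: 06:20–07:45, 09:15–12:20, 14:55–15:05.
Vera → UTC: 09:00–16:45, 17:05–20:00.
Brynn → UTC: 09:00–15:05, 16:20–16:45.
Jun → UTC: 14:20–15:25, 17:35–18:40, 20:45–22:00.
Callum → UTC: 02:00–03:15, 04:30–04:35, 05:10–05:25, 05:30–06:20, 06:40–07:55.
Hassan ∩ Zheng: 14:55–15:05.
Hassan ∩ Zheng ∩ Vera: 14:55–15:05.
Hassan ∩ Zheng ∩ Vera ∩ Brynn: 14:55–15:05.
Hassan ∩ Zheng ∩ Vera ∩ Brynn ∩ Jun: 14:55–15:05.
Hassan ∩ Zheng ∩ Vera ∩ Brynn ∩ Jun ∩ Callum: (none).
Total common minutes: 0.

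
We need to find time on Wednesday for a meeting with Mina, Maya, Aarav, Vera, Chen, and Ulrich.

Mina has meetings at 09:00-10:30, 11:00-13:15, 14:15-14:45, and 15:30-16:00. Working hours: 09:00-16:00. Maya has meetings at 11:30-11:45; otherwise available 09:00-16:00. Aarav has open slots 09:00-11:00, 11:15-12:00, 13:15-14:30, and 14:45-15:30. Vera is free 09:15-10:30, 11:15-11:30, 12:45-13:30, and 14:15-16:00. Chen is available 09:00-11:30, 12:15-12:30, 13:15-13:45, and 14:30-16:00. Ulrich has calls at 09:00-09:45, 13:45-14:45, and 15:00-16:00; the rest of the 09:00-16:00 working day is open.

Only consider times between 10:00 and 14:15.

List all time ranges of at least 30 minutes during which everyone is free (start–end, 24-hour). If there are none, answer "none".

Mina free within 09:00–16:00: 10:30–11:00, 13:15–14:15, 14:45–15:30.
Maya free within 09:00–16:00: 09:00–11:30, 11:45–16:00.
Ulrich free within 09:00–16:00: 09:45–13:45, 14:45–15:00.
Mina ∩ Maya: 10:30–11:00, 13:15–14:15, 14:45–15:30.
Mina ∩ Maya ∩ Aarav: 10:30–11:00, 13:15–14:15, 14:45–15:30.
Mina ∩ Maya ∩ Aarav ∩ Vera: 13:15–13:30, 14:45–15:30.
Mina ∩ Maya ∩ Aarav ∩ Vera ∩ Chen: 13:15–13:30, 14:45–15:30.
Mina ∩ Maya ∩ Aarav ∩ Vera ∩ Chen ∩ Ulrich: 13:15–13:30, 14:45–15:00.
Restricted to 10:00–14:15: 13:15–13:30.
Windows ≥ 30 min: (none).

none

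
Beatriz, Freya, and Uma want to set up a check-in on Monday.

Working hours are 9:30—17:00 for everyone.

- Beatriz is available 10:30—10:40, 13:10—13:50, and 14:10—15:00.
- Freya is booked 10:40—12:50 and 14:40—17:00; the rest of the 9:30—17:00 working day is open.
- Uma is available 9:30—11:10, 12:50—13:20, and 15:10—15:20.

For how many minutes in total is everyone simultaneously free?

20 minutes

Freya free within 09:30–17:00: 09:30–10:40, 12:50–14:40.
Beatriz ∩ Freya: 10:30–10:40, 13:10–13:50, 14:10–14:40.
Beatriz ∩ Freya ∩ Uma: 10:30–10:40, 13:10–13:20.
Total common minutes: 10 + 10 = 20.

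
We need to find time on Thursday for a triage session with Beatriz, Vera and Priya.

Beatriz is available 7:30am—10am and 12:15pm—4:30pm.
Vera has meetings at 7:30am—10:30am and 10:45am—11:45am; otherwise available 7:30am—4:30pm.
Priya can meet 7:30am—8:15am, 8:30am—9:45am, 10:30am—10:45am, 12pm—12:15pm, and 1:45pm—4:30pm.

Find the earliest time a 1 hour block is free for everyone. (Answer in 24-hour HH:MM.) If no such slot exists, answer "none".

13:45

Vera free within 07:30–16:30: 10:30–10:45, 11:45–16:30.
Beatriz ∩ Vera: 12:15–16:30.
Beatriz ∩ Vera ∩ Priya: 13:45–16:30.
Windows ≥ 60 min: 13:45–16:30.
Earliest such window starts at 13:45.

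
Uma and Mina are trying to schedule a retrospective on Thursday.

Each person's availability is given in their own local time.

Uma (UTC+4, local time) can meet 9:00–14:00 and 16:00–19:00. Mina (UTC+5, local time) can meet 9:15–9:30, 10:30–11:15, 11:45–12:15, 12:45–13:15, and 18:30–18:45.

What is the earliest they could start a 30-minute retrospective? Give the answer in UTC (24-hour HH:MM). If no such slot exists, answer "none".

05:30

Uma → UTC: 05:00–10:00, 12:00–15:00.
Mina → UTC: 04:15–04:30, 05:30–06:15, 06:45–07:15, 07:45–08:15, 13:30–13:45.
Uma ∩ Mina: 05:30–06:15, 06:45–07:15, 07:45–08:15, 13:30–13:45.
Windows ≥ 30 min: 05:30–06:15, 06:45–07:15, 07:45–08:15.
Earliest such window starts at 05:30.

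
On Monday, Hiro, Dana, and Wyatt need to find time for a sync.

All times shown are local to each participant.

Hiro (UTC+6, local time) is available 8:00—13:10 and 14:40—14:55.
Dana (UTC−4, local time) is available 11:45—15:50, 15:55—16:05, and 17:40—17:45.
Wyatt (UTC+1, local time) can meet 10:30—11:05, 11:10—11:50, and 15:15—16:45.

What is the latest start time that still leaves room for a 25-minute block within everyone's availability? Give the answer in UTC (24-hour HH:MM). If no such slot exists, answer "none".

Hiro → UTC: 02:00–07:10, 08:40–08:55.
Dana → UTC: 15:45–19:50, 19:55–20:05, 21:40–21:45.
Wyatt → UTC: 09:30–10:05, 10:10–10:50, 14:15–15:45.
Hiro ∩ Dana: (none).
Hiro ∩ Dana ∩ Wyatt: (none).
Windows ≥ 25 min: (none).

none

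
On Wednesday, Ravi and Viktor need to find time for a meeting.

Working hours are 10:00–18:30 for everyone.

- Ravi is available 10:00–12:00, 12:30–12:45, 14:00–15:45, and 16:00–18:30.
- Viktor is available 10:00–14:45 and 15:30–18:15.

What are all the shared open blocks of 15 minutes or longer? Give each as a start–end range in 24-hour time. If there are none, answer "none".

Ravi ∩ Viktor: 10:00–12:00, 12:30–12:45, 14:00–14:45, 15:30–15:45, 16:00–18:15.
Windows ≥ 15 min: 10:00–12:00, 12:30–12:45, 14:00–14:45, 15:30–15:45, 16:00–18:15.

10:00–12:00, 12:30–12:45, 14:00–14:45, 15:30–15:45, 16:00–18:15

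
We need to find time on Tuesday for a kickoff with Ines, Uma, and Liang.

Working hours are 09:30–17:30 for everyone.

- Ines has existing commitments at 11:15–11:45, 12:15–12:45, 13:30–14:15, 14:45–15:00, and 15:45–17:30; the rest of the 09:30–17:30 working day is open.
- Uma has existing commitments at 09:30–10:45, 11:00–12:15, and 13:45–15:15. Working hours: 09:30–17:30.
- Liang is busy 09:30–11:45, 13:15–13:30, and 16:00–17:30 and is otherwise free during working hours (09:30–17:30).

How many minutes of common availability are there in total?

60 minutes

Ines free within 09:30–17:30: 09:30–11:15, 11:45–12:15, 12:45–13:30, 14:15–14:45, 15:00–15:45.
Uma free within 09:30–17:30: 10:45–11:00, 12:15–13:45, 15:15–17:30.
Liang free within 09:30–17:30: 11:45–13:15, 13:30–16:00.
Ines ∩ Uma: 10:45–11:00, 12:45–13:30, 15:15–15:45.
Ines ∩ Uma ∩ Liang: 12:45–13:15, 15:15–15:45.
Total common minutes: 30 + 30 = 60.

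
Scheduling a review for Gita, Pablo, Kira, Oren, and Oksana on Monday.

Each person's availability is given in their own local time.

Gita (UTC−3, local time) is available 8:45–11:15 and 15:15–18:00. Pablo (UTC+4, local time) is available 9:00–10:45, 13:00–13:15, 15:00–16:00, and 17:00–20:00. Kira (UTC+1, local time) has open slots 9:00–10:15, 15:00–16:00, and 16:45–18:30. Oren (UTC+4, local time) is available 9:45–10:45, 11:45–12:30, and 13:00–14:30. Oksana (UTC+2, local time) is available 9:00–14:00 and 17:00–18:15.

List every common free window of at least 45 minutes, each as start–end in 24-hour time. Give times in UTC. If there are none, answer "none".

none

Gita → UTC: 11:45–14:15, 18:15–21:00.
Pablo → UTC: 05:00–06:45, 09:00–09:15, 11:00–12:00, 13:00–16:00.
Kira → UTC: 08:00–09:15, 14:00–15:00, 15:45–17:30.
Oren → UTC: 05:45–06:45, 07:45–08:30, 09:00–10:30.
Oksana → UTC: 07:00–12:00, 15:00–16:15.
Gita ∩ Pablo: 11:45–12:00, 13:00–14:15.
Gita ∩ Pablo ∩ Kira: 14:00–14:15.
Gita ∩ Pablo ∩ Kira ∩ Oren: (none).
Gita ∩ Pablo ∩ Kira ∩ Oren ∩ Oksana: (none).
Windows ≥ 45 min: (none).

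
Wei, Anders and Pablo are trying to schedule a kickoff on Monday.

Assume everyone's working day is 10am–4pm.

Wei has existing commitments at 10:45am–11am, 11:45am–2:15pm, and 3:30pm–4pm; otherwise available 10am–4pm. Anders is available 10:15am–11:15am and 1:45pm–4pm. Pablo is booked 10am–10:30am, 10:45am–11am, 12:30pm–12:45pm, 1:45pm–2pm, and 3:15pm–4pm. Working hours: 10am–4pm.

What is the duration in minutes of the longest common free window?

Wei free within 10:00–16:00: 10:00–10:45, 11:00–11:45, 14:15–15:30.
Pablo free within 10:00–16:00: 10:30–10:45, 11:00–12:30, 12:45–13:45, 14:00–15:15.
Wei ∩ Anders: 10:15–10:45, 11:00–11:15, 14:15–15:30.
Wei ∩ Anders ∩ Pablo: 10:30–10:45, 11:00–11:15, 14:15–15:15.
Common window lengths: 15, 15, 60 min; longest is 60.

60 minutes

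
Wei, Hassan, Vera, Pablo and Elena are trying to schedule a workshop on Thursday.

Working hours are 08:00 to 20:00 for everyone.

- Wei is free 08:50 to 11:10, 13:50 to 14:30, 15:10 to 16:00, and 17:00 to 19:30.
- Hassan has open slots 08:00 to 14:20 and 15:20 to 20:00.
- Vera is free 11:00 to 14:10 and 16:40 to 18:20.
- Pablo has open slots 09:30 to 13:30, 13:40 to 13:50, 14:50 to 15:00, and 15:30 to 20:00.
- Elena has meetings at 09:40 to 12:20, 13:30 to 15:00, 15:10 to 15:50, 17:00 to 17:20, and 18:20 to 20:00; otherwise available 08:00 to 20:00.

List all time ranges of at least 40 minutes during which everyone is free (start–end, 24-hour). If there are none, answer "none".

Elena free within 08:00–20:00: 08:00–09:40, 12:20–13:30, 15:00–15:10, 15:50–17:00, 17:20–18:20.
Wei ∩ Hassan: 08:50–11:10, 13:50–14:20, 15:20–16:00, 17:00–19:30.
Wei ∩ Hassan ∩ Vera: 11:00–11:10, 13:50–14:10, 17:00–18:20.
Wei ∩ Hassan ∩ Vera ∩ Pablo: 11:00–11:10, 17:00–18:20.
Wei ∩ Hassan ∩ Vera ∩ Pablo ∩ Elena: 17:20–18:20.
Windows ≥ 40 min: 17:20–18:20.

17:20–18:20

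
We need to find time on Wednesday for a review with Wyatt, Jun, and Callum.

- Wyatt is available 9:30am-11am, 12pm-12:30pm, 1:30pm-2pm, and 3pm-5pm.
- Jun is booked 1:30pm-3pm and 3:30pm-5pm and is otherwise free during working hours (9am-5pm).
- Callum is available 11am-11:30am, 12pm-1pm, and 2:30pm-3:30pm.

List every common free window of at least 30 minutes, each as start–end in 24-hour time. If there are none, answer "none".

Jun free within 09:00–17:00: 09:00–13:30, 15:00–15:30.
Wyatt ∩ Jun: 09:30–11:00, 12:00–12:30, 15:00–15:30.
Wyatt ∩ Jun ∩ Callum: 12:00–12:30, 15:00–15:30.
Windows ≥ 30 min: 12:00–12:30, 15:00–15:30.

12:00–12:30, 15:00–15:30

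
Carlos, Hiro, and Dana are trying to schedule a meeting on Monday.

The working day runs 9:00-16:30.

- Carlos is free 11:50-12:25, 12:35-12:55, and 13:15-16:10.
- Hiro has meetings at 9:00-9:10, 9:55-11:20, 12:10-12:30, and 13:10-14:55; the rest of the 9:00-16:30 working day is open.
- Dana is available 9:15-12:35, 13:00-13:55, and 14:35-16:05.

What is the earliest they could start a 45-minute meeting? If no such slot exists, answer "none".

14:55

Hiro free within 09:00–16:30: 09:10–09:55, 11:20–12:10, 12:30–13:10, 14:55–16:30.
Carlos ∩ Hiro: 11:50–12:10, 12:35–12:55, 14:55–16:10.
Carlos ∩ Hiro ∩ Dana: 11:50–12:10, 14:55–16:05.
Windows ≥ 45 min: 14:55–16:05.
Earliest such window starts at 14:55.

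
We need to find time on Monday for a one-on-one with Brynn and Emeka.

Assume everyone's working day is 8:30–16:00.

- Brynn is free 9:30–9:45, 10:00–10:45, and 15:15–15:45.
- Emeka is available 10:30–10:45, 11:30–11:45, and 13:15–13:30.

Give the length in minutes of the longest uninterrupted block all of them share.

15 minutes

Brynn ∩ Emeka: 10:30–10:45.
Single common window of 15 minutes.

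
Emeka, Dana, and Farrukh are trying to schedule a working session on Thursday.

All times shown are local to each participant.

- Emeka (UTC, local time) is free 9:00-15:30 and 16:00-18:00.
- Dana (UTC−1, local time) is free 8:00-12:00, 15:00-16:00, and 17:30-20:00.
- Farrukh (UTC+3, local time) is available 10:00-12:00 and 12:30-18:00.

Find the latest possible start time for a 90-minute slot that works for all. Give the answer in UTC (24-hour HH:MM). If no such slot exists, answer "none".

Emeka → UTC: 09:00–15:30, 16:00–18:00.
Dana → UTC: 09:00–13:00, 16:00–17:00, 18:30–21:00.
Farrukh → UTC: 07:00–09:00, 09:30–15:00.
Emeka ∩ Dana: 09:00–13:00, 16:00–17:00.
Emeka ∩ Dana ∩ Farrukh: 09:30–13:00.
Windows ≥ 90 min: 09:30–13:00.
Latest start in the last window 09:30–13:00 is 13:00 − 90 min = 11:30.

11:30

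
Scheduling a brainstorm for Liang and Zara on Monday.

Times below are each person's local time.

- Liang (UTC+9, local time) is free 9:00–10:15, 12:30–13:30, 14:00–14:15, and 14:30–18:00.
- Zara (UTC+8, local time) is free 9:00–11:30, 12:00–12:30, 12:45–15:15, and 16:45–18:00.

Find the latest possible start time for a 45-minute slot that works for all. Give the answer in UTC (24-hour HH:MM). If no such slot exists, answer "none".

Liang → UTC: 00:00–01:15, 03:30–04:30, 05:00–05:15, 05:30–09:00.
Zara → UTC: 01:00–03:30, 04:00–04:30, 04:45–07:15, 08:45–10:00.
Liang ∩ Zara: 01:00–01:15, 04:00–04:30, 05:00–05:15, 05:30–07:15, 08:45–09:00.
Windows ≥ 45 min: 05:30–07:15.
Latest start in the last window 05:30–07:15 is 07:15 − 45 min = 06:30.

06:30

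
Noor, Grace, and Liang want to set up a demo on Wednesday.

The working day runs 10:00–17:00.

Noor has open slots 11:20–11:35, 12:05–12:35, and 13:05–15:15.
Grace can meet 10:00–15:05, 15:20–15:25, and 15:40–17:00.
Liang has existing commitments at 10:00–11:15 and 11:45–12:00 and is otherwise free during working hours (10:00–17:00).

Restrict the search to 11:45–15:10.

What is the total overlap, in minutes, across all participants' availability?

150 minutes

Liang free within 10:00–17:00: 11:15–11:45, 12:00–17:00.
Noor ∩ Grace: 11:20–11:35, 12:05–12:35, 13:05–15:05.
Noor ∩ Grace ∩ Liang: 11:20–11:35, 12:05–12:35, 13:05–15:05.
Restricted to 11:45–15:10: 12:05–12:35, 13:05–15:05.
Total common minutes: 30 + 120 = 150.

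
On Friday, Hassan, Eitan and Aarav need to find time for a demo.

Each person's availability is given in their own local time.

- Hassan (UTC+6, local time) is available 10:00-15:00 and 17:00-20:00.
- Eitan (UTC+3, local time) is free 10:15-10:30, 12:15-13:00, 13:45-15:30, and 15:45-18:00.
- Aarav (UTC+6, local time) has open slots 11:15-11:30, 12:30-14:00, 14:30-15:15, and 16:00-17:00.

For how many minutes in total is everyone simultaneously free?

15 minutes

Hassan → UTC: 04:00–09:00, 11:00–14:00.
Eitan → UTC: 07:15–07:30, 09:15–10:00, 10:45–12:30, 12:45–15:00.
Aarav → UTC: 05:15–05:30, 06:30–08:00, 08:30–09:15, 10:00–11:00.
Hassan ∩ Eitan: 07:15–07:30, 11:00–12:30, 12:45–14:00.
Hassan ∩ Eitan ∩ Aarav: 07:15–07:30.
Total common minutes: 15.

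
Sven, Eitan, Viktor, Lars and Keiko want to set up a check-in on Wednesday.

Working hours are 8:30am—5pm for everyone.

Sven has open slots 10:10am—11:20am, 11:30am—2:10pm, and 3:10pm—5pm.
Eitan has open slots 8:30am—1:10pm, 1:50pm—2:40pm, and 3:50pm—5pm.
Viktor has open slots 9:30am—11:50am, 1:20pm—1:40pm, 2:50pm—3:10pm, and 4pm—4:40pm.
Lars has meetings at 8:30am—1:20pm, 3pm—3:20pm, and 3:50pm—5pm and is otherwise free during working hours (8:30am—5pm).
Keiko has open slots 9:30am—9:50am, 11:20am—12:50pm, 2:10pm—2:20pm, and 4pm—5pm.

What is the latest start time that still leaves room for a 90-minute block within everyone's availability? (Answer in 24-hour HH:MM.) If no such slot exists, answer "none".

none

Lars free within 08:30–17:00: 13:20–15:00, 15:20–15:50.
Sven ∩ Eitan: 10:10–11:20, 11:30–13:10, 13:50–14:10, 15:50–17:00.
Sven ∩ Eitan ∩ Viktor: 10:10–11:20, 11:30–11:50, 16:00–16:40.
Sven ∩ Eitan ∩ Viktor ∩ Lars: (none).
Sven ∩ Eitan ∩ Viktor ∩ Lars ∩ Keiko: (none).
Windows ≥ 90 min: (none).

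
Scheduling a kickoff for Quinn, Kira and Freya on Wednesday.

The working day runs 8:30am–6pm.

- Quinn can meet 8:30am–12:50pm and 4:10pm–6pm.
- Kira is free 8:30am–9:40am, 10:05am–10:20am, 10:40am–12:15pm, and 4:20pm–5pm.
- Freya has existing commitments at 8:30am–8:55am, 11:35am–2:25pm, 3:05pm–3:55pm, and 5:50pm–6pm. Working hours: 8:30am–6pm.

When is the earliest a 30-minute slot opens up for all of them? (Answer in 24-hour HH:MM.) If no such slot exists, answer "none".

Freya free within 08:30–18:00: 08:55–11:35, 14:25–15:05, 15:55–17:50.
Quinn ∩ Kira: 08:30–09:40, 10:05–10:20, 10:40–12:15, 16:20–17:00.
Quinn ∩ Kira ∩ Freya: 08:55–09:40, 10:05–10:20, 10:40–11:35, 16:20–17:00.
Windows ≥ 30 min: 08:55–09:40, 10:40–11:35, 16:20–17:00.
Earliest such window starts at 08:55.

08:55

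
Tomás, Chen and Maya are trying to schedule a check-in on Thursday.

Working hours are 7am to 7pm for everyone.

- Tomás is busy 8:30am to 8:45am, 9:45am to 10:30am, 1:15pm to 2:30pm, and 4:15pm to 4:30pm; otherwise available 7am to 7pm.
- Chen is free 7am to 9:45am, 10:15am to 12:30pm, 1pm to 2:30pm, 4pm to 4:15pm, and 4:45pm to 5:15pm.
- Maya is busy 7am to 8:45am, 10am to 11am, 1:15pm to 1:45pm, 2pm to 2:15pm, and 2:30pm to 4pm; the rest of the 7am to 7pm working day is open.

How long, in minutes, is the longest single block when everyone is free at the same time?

90 minutes

Tomás free within 07:00–19:00: 07:00–08:30, 08:45–09:45, 10:30–13:15, 14:30–16:15, 16:30–19:00.
Maya free within 07:00–19:00: 08:45–10:00, 11:00–13:15, 13:45–14:00, 14:15–14:30, 16:00–19:00.
Tomás ∩ Chen: 07:00–08:30, 08:45–09:45, 10:30–12:30, 13:00–13:15, 16:00–16:15, 16:45–17:15.
Tomás ∩ Chen ∩ Maya: 08:45–09:45, 11:00–12:30, 13:00–13:15, 16:00–16:15, 16:45–17:15.
Common window lengths: 60, 90, 15, 15, 30 min; longest is 90.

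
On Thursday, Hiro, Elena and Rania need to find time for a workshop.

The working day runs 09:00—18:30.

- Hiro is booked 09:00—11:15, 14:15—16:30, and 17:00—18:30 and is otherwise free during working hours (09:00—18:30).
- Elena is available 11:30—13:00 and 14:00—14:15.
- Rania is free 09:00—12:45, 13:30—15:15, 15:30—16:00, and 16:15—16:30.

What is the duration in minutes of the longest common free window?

75 minutes

Hiro free within 09:00–18:30: 11:15–14:15, 16:30–17:00.
Hiro ∩ Elena: 11:30–13:00, 14:00–14:15.
Hiro ∩ Elena ∩ Rania: 11:30–12:45, 14:00–14:15.
Common window lengths: 75, 15 min; longest is 75.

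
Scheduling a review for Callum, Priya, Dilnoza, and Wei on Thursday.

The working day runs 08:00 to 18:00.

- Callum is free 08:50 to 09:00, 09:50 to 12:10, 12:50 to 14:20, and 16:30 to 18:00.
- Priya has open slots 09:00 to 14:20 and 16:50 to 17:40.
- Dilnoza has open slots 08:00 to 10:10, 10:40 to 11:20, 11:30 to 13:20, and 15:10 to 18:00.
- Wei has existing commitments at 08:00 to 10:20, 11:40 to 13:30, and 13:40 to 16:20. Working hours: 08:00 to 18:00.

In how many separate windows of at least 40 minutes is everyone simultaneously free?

Wei free within 08:00–18:00: 10:20–11:40, 13:30–13:40, 16:20–18:00.
Callum ∩ Priya: 09:50–12:10, 12:50–14:20, 16:50–17:40.
Callum ∩ Priya ∩ Dilnoza: 09:50–10:10, 10:40–11:20, 11:30–12:10, 12:50–13:20, 16:50–17:40.
Callum ∩ Priya ∩ Dilnoza ∩ Wei: 10:40–11:20, 11:30–11:40, 16:50–17:40.
Windows ≥ 40 min: 10:40–11:20, 16:50–17:40.
That's 2 windows.

2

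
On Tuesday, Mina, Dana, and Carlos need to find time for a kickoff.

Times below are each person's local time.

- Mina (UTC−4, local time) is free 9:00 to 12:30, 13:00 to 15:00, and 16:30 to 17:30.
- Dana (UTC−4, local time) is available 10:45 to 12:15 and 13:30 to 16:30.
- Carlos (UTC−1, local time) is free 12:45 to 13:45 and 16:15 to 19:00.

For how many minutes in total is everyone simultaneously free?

Mina → UTC: 13:00–16:30, 17:00–19:00, 20:30–21:30.
Dana → UTC: 14:45–16:15, 17:30–20:30.
Carlos → UTC: 13:45–14:45, 17:15–20:00.
Mina ∩ Dana: 14:45–16:15, 17:30–19:00.
Mina ∩ Dana ∩ Carlos: 17:30–19:00.
Total common minutes: 90.

90 minutes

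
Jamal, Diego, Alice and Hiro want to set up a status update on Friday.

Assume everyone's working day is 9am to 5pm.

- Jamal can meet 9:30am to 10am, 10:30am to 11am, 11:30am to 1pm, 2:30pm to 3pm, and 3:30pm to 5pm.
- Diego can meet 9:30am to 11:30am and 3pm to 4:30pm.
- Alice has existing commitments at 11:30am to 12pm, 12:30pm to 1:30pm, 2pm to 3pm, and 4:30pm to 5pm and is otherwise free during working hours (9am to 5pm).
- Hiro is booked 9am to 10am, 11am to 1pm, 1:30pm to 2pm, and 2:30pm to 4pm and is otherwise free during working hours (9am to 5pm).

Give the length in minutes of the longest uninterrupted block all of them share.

30 minutes

Alice free within 09:00–17:00: 09:00–11:30, 12:00–12:30, 13:30–14:00, 15:00–16:30.
Hiro free within 09:00–17:00: 10:00–11:00, 13:00–13:30, 14:00–14:30, 16:00–17:00.
Jamal ∩ Diego: 09:30–10:00, 10:30–11:00, 15:30–16:30.
Jamal ∩ Diego ∩ Alice: 09:30–10:00, 10:30–11:00, 15:30–16:30.
Jamal ∩ Diego ∩ Alice ∩ Hiro: 10:30–11:00, 16:00–16:30.
Common window lengths: 30, 30 min; longest is 30.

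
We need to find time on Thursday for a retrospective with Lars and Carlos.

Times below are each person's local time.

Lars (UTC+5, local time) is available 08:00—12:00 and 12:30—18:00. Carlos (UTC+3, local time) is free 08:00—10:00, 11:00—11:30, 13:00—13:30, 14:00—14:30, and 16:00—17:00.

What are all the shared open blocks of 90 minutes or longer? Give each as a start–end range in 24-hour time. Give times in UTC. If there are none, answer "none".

05:00–07:00

Lars → UTC: 03:00–07:00, 07:30–13:00.
Carlos → UTC: 05:00–07:00, 08:00–08:30, 10:00–10:30, 11:00–11:30, 13:00–14:00.
Lars ∩ Carlos: 05:00–07:00, 08:00–08:30, 10:00–10:30, 11:00–11:30.
Windows ≥ 90 min: 05:00–07:00.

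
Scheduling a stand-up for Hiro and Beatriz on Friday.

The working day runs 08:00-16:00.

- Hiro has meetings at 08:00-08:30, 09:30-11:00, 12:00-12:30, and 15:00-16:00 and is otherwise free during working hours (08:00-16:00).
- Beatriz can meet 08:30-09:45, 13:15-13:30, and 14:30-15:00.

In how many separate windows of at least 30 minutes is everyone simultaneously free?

Hiro free within 08:00–16:00: 08:30–09:30, 11:00–12:00, 12:30–15:00.
Hiro ∩ Beatriz: 08:30–09:30, 13:15–13:30, 14:30–15:00.
Windows ≥ 30 min: 08:30–09:30, 14:30–15:00.
That's 2 windows.

2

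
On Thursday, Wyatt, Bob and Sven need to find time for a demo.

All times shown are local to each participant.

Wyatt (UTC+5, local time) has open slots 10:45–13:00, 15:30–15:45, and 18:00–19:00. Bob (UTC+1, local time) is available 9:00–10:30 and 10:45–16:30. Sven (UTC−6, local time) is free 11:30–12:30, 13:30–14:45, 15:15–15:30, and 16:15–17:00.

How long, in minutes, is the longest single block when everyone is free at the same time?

Wyatt → UTC: 05:45–08:00, 10:30–10:45, 13:00–14:00.
Bob → UTC: 08:00–09:30, 09:45–15:30.
Sven → UTC: 17:30–18:30, 19:30–20:45, 21:15–21:30, 22:15–23:00.
Wyatt ∩ Bob: 10:30–10:45, 13:00–14:00.
Wyatt ∩ Bob ∩ Sven: (none).
No common window.

0 minutes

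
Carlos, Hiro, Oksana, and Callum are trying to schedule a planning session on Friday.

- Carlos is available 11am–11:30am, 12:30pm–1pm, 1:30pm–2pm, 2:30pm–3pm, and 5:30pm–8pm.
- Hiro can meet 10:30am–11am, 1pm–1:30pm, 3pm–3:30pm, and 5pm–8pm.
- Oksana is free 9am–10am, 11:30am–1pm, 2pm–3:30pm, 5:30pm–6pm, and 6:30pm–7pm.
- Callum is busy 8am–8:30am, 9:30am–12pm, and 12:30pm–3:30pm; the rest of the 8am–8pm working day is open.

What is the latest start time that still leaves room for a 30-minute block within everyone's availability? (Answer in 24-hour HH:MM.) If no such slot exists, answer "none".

18:30

Callum free within 08:00–20:00: 08:30–09:30, 12:00–12:30, 15:30–20:00.
Carlos ∩ Hiro: 17:30–20:00.
Carlos ∩ Hiro ∩ Oksana: 17:30–18:00, 18:30–19:00.
Carlos ∩ Hiro ∩ Oksana ∩ Callum: 17:30–18:00, 18:30–19:00.
Windows ≥ 30 min: 17:30–18:00, 18:30–19:00.
Latest start in the last window 18:30–19:00 is 19:00 − 30 min = 18:30.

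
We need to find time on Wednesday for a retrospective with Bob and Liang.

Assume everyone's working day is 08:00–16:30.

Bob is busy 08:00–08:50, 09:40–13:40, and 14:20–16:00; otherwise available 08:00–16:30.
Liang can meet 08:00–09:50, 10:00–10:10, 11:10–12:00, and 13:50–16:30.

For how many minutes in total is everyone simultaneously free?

110 minutes

Bob free within 08:00–16:30: 08:50–09:40, 13:40–14:20, 16:00–16:30.
Bob ∩ Liang: 08:50–09:40, 13:50–14:20, 16:00–16:30.
Total common minutes: 50 + 30 + 30 = 110.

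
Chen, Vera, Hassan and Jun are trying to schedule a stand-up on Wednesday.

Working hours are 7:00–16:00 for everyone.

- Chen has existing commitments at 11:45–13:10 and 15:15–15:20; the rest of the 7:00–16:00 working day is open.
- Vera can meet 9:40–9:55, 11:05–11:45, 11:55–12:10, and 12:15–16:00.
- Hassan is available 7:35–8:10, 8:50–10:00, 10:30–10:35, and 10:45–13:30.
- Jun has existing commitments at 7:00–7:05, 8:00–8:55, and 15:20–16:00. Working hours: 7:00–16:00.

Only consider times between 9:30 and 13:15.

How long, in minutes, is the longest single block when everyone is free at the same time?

40 minutes

Chen free within 07:00–16:00: 07:00–11:45, 13:10–15:15, 15:20–16:00.
Jun free within 07:00–16:00: 07:05–08:00, 08:55–15:20.
Chen ∩ Vera: 09:40–09:55, 11:05–11:45, 13:10–15:15, 15:20–16:00.
Chen ∩ Vera ∩ Hassan: 09:40–09:55, 11:05–11:45, 13:10–13:30.
Chen ∩ Vera ∩ Hassan ∩ Jun: 09:40–09:55, 11:05–11:45, 13:10–13:30.
Restricted to 09:30–13:15: 09:40–09:55, 11:05–11:45, 13:10–13:15.
Common window lengths: 15, 40, 5 min; longest is 40.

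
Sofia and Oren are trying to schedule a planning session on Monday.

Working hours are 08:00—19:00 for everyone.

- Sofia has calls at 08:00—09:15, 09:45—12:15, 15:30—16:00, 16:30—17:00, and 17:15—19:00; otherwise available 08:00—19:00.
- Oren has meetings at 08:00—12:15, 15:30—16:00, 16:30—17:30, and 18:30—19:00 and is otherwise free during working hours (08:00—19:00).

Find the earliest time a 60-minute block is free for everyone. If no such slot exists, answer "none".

12:15

Sofia free within 08:00–19:00: 09:15–09:45, 12:15–15:30, 16:00–16:30, 17:00–17:15.
Oren free within 08:00–19:00: 12:15–15:30, 16:00–16:30, 17:30–18:30.
Sofia ∩ Oren: 12:15–15:30, 16:00–16:30.
Windows ≥ 60 min: 12:15–15:30.
Earliest such window starts at 12:15.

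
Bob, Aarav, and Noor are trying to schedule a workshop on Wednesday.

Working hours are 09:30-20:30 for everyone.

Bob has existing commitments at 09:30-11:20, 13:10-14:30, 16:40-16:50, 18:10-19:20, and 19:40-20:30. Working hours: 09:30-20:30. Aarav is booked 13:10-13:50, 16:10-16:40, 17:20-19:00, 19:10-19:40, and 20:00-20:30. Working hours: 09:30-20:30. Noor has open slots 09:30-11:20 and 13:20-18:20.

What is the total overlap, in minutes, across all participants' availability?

130 minutes

Bob free within 09:30–20:30: 11:20–13:10, 14:30–16:40, 16:50–18:10, 19:20–19:40.
Aarav free within 09:30–20:30: 09:30–13:10, 13:50–16:10, 16:40–17:20, 19:00–19:10, 19:40–20:00.
Bob ∩ Aarav: 11:20–13:10, 14:30–16:10, 16:50–17:20.
Bob ∩ Aarav ∩ Noor: 14:30–16:10, 16:50–17:20.
Total common minutes: 100 + 30 = 130.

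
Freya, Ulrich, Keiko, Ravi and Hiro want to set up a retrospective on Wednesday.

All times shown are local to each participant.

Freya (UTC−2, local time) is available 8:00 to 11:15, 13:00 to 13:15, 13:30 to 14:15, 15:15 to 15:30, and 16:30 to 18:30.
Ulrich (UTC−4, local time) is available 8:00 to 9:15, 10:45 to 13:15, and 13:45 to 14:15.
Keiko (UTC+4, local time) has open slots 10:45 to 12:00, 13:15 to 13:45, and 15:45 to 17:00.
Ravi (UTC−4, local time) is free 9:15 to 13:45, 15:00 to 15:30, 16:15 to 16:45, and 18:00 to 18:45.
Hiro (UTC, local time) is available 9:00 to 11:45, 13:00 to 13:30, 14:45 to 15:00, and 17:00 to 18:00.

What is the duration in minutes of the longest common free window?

0 minutes

Freya → UTC: 10:00–13:15, 15:00–15:15, 15:30–16:15, 17:15–17:30, 18:30–20:30.
Ulrich → UTC: 12:00–13:15, 14:45–17:15, 17:45–18:15.
Keiko → UTC: 06:45–08:00, 09:15–09:45, 11:45–13:00.
Ravi → UTC: 13:15–17:45, 19:00–19:30, 20:15–20:45, 22:00–22:45.
Hiro → UTC: 09:00–11:45, 13:00–13:30, 14:45–15:00, 17:00–18:00.
Freya ∩ Ulrich: 12:00–13:15, 15:00–15:15, 15:30–16:15.
Freya ∩ Ulrich ∩ Keiko: 12:00–13:00.
Freya ∩ Ulrich ∩ Keiko ∩ Ravi: (none).
Freya ∩ Ulrich ∩ Keiko ∩ Ravi ∩ Hiro: (none).
No common window.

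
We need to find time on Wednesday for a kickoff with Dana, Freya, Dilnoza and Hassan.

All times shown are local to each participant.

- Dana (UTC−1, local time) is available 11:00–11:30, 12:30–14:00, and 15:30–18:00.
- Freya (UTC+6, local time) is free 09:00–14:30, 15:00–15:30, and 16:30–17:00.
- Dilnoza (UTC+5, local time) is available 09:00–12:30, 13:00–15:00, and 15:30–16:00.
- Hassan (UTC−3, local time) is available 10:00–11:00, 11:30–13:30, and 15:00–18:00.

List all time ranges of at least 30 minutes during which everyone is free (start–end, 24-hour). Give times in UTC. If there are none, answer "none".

Dana → UTC: 12:00–12:30, 13:30–15:00, 16:30–19:00.
Freya → UTC: 03:00–08:30, 09:00–09:30, 10:30–11:00.
Dilnoza → UTC: 04:00–07:30, 08:00–10:00, 10:30–11:00.
Hassan → UTC: 13:00–14:00, 14:30–16:30, 18:00–21:00.
Dana ∩ Freya: (none).
Dana ∩ Freya ∩ Dilnoza: (none).
Dana ∩ Freya ∩ Dilnoza ∩ Hassan: (none).
Windows ≥ 30 min: (none).

none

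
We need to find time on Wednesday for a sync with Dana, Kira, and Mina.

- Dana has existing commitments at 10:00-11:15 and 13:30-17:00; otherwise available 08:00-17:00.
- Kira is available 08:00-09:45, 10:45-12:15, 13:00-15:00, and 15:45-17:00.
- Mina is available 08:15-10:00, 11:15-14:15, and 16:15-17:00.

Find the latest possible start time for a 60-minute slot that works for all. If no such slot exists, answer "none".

Dana free within 08:00–17:00: 08:00–10:00, 11:15–13:30.
Dana ∩ Kira: 08:00–09:45, 11:15–12:15, 13:00–13:30.
Dana ∩ Kira ∩ Mina: 08:15–09:45, 11:15–12:15, 13:00–13:30.
Windows ≥ 60 min: 08:15–09:45, 11:15–12:15.
Latest start in the last window 11:15–12:15 is 12:15 − 60 min = 11:15.

11:15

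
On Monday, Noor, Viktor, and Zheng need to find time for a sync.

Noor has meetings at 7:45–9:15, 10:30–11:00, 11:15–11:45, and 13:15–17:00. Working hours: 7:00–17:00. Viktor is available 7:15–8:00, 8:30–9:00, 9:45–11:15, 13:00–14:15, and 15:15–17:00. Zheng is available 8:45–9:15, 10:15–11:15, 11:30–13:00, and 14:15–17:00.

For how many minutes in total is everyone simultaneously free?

30 minutes

Noor free within 07:00–17:00: 07:00–07:45, 09:15–10:30, 11:00–11:15, 11:45–13:15.
Noor ∩ Viktor: 07:15–07:45, 09:45–10:30, 11:00–11:15, 13:00–13:15.
Noor ∩ Viktor ∩ Zheng: 10:15–10:30, 11:00–11:15.
Total common minutes: 15 + 15 = 30.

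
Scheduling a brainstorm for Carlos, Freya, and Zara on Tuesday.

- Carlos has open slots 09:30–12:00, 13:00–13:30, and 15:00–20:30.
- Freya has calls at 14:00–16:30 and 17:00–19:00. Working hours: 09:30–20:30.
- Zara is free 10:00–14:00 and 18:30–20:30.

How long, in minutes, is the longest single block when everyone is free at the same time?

Freya free within 09:30–20:30: 09:30–14:00, 16:30–17:00, 19:00–20:30.
Carlos ∩ Freya: 09:30–12:00, 13:00–13:30, 16:30–17:00, 19:00–20:30.
Carlos ∩ Freya ∩ Zara: 10:00–12:00, 13:00–13:30, 19:00–20:30.
Common window lengths: 120, 30, 90 min; longest is 120.

120 minutes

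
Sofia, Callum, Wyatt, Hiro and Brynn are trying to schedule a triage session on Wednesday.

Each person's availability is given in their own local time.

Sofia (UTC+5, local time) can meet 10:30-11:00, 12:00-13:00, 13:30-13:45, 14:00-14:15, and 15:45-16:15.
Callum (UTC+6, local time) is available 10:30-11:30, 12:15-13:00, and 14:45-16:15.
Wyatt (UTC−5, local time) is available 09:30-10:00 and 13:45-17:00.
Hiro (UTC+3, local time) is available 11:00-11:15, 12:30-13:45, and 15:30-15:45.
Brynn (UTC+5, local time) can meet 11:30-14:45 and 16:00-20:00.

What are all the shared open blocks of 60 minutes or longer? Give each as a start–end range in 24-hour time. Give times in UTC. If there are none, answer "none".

none

Sofia → UTC: 05:30–06:00, 07:00–08:00, 08:30–08:45, 09:00–09:15, 10:45–11:15.
Callum → UTC: 04:30–05:30, 06:15–07:00, 08:45–10:15.
Wyatt → UTC: 14:30–15:00, 18:45–22:00.
Hiro → UTC: 08:00–08:15, 09:30–10:45, 12:30–12:45.
Brynn → UTC: 06:30–09:45, 11:00–15:00.
Sofia ∩ Callum: 09:00–09:15.
Sofia ∩ Callum ∩ Wyatt: (none).
Sofia ∩ Callum ∩ Wyatt ∩ Hiro: (none).
Sofia ∩ Callum ∩ Wyatt ∩ Hiro ∩ Brynn: (none).
Windows ≥ 60 min: (none).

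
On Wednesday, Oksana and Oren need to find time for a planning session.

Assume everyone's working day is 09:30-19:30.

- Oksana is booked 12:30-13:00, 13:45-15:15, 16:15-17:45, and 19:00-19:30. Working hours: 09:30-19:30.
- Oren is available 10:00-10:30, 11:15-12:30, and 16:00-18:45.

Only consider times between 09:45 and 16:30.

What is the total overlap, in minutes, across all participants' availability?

120 minutes

Oksana free within 09:30–19:30: 09:30–12:30, 13:00–13:45, 15:15–16:15, 17:45–19:00.
Oksana ∩ Oren: 10:00–10:30, 11:15–12:30, 16:00–16:15, 17:45–18:45.
Restricted to 09:45–16:30: 10:00–10:30, 11:15–12:30, 16:00–16:15.
Total common minutes: 30 + 75 + 15 = 120.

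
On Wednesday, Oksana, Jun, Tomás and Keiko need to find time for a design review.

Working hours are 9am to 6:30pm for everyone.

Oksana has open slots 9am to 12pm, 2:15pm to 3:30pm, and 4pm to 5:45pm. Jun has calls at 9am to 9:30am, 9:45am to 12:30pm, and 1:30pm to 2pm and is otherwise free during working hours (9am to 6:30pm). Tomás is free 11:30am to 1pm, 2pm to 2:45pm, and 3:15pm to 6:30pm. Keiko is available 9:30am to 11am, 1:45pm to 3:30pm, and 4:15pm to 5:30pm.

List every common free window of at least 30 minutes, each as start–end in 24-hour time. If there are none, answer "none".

14:15–14:45, 16:15–17:30

Jun free within 09:00–18:30: 09:30–09:45, 12:30–13:30, 14:00–18:30.
Oksana ∩ Jun: 09:30–09:45, 14:15–15:30, 16:00–17:45.
Oksana ∩ Jun ∩ Tomás: 14:15–14:45, 15:15–15:30, 16:00–17:45.
Oksana ∩ Jun ∩ Tomás ∩ Keiko: 14:15–14:45, 15:15–15:30, 16:15–17:30.
Windows ≥ 30 min: 14:15–14:45, 16:15–17:30.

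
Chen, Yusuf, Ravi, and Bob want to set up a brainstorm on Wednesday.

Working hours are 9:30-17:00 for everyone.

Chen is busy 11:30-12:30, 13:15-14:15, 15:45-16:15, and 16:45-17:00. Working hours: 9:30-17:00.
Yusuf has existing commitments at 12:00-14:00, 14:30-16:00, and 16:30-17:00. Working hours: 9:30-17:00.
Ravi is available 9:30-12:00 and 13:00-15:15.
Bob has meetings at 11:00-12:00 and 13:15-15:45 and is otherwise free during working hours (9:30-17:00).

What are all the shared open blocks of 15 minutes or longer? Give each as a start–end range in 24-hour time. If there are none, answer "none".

Chen free within 09:30–17:00: 09:30–11:30, 12:30–13:15, 14:15–15:45, 16:15–16:45.
Yusuf free within 09:30–17:00: 09:30–12:00, 14:00–14:30, 16:00–16:30.
Bob free within 09:30–17:00: 09:30–11:00, 12:00–13:15, 15:45–17:00.
Chen ∩ Yusuf: 09:30–11:30, 14:15–14:30, 16:15–16:30.
Chen ∩ Yusuf ∩ Ravi: 09:30–11:30, 14:15–14:30.
Chen ∩ Yusuf ∩ Ravi ∩ Bob: 09:30–11:00.
Windows ≥ 15 min: 09:30–11:00.

09:30–11:00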